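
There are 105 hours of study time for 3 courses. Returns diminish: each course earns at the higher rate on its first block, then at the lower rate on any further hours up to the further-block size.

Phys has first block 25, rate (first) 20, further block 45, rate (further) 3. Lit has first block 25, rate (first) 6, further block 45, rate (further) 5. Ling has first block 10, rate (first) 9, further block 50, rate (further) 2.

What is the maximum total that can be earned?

Rank every tier by rate: Phys/T1 20 > Ling/T1 9 > Lit/T1 6 > Lit/T2 5 > Phys/T2 3 > Ling/T2 2.
Fill Phys T1 block (25 at 20) — 80 left.
Ling/T1 (9): +10 — 70 left.
Fill Lit T1 block (25 at 6) — 45 left.
Lit T2 at 5: fill all 45 — 0 left.
Total = 20×25 + 9×10 + 6×25 + 5×45 = 965.

965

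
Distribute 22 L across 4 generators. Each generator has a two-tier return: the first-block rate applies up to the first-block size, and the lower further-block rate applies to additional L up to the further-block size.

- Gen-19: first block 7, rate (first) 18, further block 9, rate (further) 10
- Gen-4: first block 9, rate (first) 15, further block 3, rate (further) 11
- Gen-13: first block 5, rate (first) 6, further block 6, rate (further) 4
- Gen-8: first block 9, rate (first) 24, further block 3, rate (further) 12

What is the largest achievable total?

432

Rank every tier by rate: Gen-8/tier1 24 > Gen-19/tier1 18 > Gen-4/tier1 15 > Gen-8/tier2 12 > Gen-4/tier2 11 > Gen-19/tier2 10 > Gen-13/tier1 6 > Gen-13/tier2 4.
Fill Gen-8 tier1 block (9 at 24) → 13 left.
Gen-19 tier1 at 18: fill all 7 → 6 left.
6 remain; put them into Gen-4 tier1 at 15.
Total = 24×9 + 18×7 + 15×6 = 432.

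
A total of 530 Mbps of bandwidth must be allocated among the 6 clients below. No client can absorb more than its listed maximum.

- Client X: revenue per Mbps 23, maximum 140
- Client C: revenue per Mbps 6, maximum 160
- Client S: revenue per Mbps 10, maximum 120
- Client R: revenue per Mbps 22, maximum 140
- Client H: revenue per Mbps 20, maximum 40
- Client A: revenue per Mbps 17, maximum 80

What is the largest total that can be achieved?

9720

Order the clients by revenue per Mbps: Client X 23 > Client R 22 > Client H 20 > Client A 17 > Client S 10 > Client C 6.
Client X takes 140 to reach its cap of 140 → 390 left.
Give Client R 140 to hit its cap of 140 → 250 left.
Client H: +40 to 40 (cap) → 210 left.
Give Client A 80 to hit its cap of 80 → 130 left.
Give Client S 120 to hit its cap of 120 → 10 left.
Client C has room for 160 but only 10 remain, so it gets 10.
Total = 23×140 + 6×10 + 10×120 + 22×140 + 20×40 + 17×80 = 9720.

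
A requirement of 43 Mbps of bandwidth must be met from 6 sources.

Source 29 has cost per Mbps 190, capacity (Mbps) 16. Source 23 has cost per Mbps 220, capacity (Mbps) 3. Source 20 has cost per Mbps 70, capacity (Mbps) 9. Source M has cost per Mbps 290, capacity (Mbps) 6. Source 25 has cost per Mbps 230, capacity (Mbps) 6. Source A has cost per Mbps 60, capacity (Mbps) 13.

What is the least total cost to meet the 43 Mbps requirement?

Use sources in increasing cost order.
Source A (60): use full 13 — 30 Mbps to go.
Source 20 at 70: take all 9 Mbps — 21 still needed.
Source 29 at 190: take all 16 Mbps — 5 still needed.
Source 23 at 220: take all 3 Mbps — 2 still needed.
Take 2 from Source 25 at 230 to finish.
Source M: unused.
Cost = 13×60 + 9×70 + 16×190 + 3×220 + 2×230 = 5570.

5570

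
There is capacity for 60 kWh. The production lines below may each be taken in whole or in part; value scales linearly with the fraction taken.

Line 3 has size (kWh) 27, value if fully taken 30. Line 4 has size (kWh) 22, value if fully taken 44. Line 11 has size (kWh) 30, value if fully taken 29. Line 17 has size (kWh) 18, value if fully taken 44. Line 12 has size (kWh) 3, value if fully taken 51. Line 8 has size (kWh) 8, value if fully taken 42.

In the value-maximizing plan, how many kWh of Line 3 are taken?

Sort by value density: Line 12 51/3≈17, Line 8 42/8≈5.25, Line 17 44/18≈2.44, Line 4 44/22≈2, Line 3 30/27≈1.11, Line 11 29/30≈0.967.
Take all of Line 12 (3 kWh, value 51) ; 57 kWh left.
Take all of Line 8 (8 kWh, value 42) ; 49 kWh left.
Line 17: take in full, 18 kWh for value 44 ; 31 left.
All 22 kWh of Line 4 fit (value 44) ; 9 remain.
9 kWh left: a 9/27 share of Line 3 gives 30×9/27 = 10.

9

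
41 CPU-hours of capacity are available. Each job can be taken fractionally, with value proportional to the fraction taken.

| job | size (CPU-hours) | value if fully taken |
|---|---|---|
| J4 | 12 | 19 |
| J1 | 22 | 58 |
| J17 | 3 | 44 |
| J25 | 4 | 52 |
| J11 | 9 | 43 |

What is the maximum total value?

Sort by value density: J17 44/3≈14.7, J25 52/4≈13, J11 43/9≈4.78, J1 58/22≈2.64, J4 19/12≈1.58.
Take all of J17 (3 CPU-hours, value 44) — 38 CPU-hours left.
All 4 CPU-hours of J25 fit (value 52) — 34 remain.
All 9 CPU-hours of J11 fit (value 43) — 25 remain.
All 22 CPU-hours of J1 fit (value 58) — 3 remain.
Only 3 CPU-hours remain; take 3/12 of J4 for value 19×3/12 = 4.75.
Total value = 201.75.

201.75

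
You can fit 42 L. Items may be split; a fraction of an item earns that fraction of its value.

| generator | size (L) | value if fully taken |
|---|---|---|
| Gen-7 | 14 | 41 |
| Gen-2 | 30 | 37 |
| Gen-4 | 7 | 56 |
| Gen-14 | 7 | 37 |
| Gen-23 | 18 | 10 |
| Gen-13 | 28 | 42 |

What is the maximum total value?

Best value per unit of size first: Gen-4 56/7≈8, Gen-14 37/7≈5.29, Gen-7 41/14≈2.93, Gen-13 42/28≈1.5, Gen-2 37/30≈1.23, Gen-23 10/18≈0.556.
All 7 L of Gen-4 fit (value 56) — 35 remain.
Gen-14: take in full, 7 L for value 37 — 28 left.
Gen-7: take in full, 14 L for value 41 — 14 left.
Fill the last 14 L with part of Gen-13: 14/28 of it earns 21.
Total value = 155.

155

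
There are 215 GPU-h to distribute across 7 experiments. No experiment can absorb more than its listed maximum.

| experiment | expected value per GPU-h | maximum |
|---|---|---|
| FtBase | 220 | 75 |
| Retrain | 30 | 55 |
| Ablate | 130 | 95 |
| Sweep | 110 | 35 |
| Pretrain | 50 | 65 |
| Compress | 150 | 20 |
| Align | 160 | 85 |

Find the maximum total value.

Order the experiments by expected value per GPU-h: FtBase 220 > Align 160 > Compress 150 > Ablate 130 > Sweep 110 > Pretrain 50 > Retrain 30.
Give FtBase 75 to hit its cap of 75 — 140 left.
Give Align 85 to hit its cap of 85 — 55 left.
Compress: +20 to 20 (cap) — 35 left.
Only 35 left; Ablate takes them to reach 35.
Total = 220×75 + 130×35 + 150×20 + 160×85 = 37650.

37650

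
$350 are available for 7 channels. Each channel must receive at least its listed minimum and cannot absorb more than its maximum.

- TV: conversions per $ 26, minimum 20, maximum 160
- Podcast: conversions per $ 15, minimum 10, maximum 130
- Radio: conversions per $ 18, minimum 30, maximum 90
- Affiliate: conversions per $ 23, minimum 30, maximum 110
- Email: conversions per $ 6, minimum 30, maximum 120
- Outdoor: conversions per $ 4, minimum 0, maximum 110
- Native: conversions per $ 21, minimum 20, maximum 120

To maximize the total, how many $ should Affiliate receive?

100

Meeting every minimum uses 20+10+30+30+30+0+20 = 140 $, leaving 210.
Order the channels by conversions per $: TV 26 > Affiliate 23 > Native 21 > Radio 18 > Podcast 15 > Email 6 > Outdoor 4.
Give TV 140 more to hit its cap of 160 ; 70 left.
Affiliate has room for 80 more but only 70 remain, so it gets 100.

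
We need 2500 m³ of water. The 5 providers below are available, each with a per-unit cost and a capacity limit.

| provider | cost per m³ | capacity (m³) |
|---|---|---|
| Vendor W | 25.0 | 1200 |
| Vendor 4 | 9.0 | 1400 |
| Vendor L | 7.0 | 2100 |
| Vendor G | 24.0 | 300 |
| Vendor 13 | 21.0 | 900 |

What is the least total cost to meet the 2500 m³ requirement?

18300

Fill from the cheapest provider first.
Vendor L (7.0): use full 2100 → 400 m³ to go.
Vendor 4 at 9.0: take 400 of its 1400 → requirement met.
Vendor 13, Vendor G, Vendor W: unused.
Cost = 2100×7.0 + 400×9.0 = 18300.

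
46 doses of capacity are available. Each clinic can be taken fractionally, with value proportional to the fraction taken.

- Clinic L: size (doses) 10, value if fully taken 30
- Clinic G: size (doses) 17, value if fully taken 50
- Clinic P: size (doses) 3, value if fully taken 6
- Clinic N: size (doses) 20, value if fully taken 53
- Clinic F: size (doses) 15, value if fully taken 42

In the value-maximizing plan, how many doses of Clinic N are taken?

Sort by value density: Clinic L 30/10≈3, Clinic G 50/17≈2.94, Clinic F 42/15≈2.8, Clinic N 53/20≈2.65, Clinic P 6/3≈2.
Clinic L: take in full, 10 doses for value 30 → 36 left.
Clinic G: take in full, 17 doses for value 50 → 19 left.
All 15 doses of Clinic F fit (value 42) → 4 remain.
Only 4 doses remain; take 4/20 of Clinic N for value 53×4/20 = 10.6.

4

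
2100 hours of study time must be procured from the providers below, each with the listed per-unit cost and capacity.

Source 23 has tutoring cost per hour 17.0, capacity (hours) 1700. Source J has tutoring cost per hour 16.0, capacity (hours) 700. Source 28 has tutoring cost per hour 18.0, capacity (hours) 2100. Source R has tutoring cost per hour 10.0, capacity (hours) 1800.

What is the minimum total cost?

22800

Fill from the cheapest provider first.
Take 1800 from Source R at 10.0 → need 300 more.
Source J (16.0): take the remaining 300 → done.
Source 23, Source 28: unused.
Cost = 1800×10.0 + 300×16.0 = 22800.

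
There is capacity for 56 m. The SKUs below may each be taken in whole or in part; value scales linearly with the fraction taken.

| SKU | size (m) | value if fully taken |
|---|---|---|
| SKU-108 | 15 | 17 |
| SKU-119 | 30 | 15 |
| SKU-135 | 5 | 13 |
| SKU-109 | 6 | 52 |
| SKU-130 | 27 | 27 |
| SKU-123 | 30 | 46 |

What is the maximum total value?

Best value per unit of size first: SKU-109 52/6≈8.67, SKU-135 13/5≈2.6, SKU-123 46/30≈1.53, SKU-108 17/15≈1.13, SKU-130 27/27≈1, SKU-119 15/30≈0.5.
All 6 m of SKU-109 fit (value 52) ; 50 remain.
Take all of SKU-135 (5 m, value 13) ; 45 m left.
Take all of SKU-123 (30 m, value 46) ; 15 m left.
Take all of SKU-108 (15 m, value 17) ; 0 m left.
Total value = 128.

128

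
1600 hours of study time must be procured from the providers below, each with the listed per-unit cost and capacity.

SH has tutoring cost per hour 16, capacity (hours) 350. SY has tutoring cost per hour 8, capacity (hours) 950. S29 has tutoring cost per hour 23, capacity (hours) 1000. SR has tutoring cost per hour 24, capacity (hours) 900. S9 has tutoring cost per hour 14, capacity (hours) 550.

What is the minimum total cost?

16900

Fill from the cheapest provider first.
SY (8): use full 950 — 650 hours to go.
Take 550 from S9 at 14 — need 100 more.
SH (16): take the remaining 100 — done.
S29, SR: unused.
Cost = 950×8 + 550×14 + 100×16 = 16900.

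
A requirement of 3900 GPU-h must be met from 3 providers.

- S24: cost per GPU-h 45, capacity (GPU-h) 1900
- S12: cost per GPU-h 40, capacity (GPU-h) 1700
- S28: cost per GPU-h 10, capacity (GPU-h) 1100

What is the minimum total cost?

128500

Cheapest first:
S28 (10): use full 1100 — 2800 GPU-h to go.
Take 1700 from S12 at 40 — need 1100 more.
Take 1100 from S24 at 45 to finish.
Cost = 1100×10 + 1700×40 + 1100×45 = 128500.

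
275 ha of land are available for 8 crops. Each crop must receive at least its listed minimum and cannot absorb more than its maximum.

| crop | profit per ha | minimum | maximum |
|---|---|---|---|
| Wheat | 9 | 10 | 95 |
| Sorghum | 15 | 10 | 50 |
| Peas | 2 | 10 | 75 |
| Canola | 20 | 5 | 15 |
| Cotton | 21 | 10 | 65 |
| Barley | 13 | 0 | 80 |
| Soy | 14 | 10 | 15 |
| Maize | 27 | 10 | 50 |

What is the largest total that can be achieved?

4865

Meeting every minimum uses 10+10+10+5+10+0+10+10 = 65 ha, leaving 210.
Order the crops by profit per ha: Maize 27 > Cotton 21 > Canola 20 > Sorghum 15 > Soy 14 > Barley 13 > Wheat 9 > Peas 2.
Maize takes 40 more to reach its cap of 50 → 170 left.
Cotton takes 55 more to reach its cap of 65 → 115 left.
Canola takes 10 more to reach its cap of 15 → 105 left.
Sorghum takes 40 more to reach its cap of 50 → 65 left.
Give Soy 5 more to hit its cap of 15 → 60 left.
Barley has room for 80 more but only 60 remain, so it gets 60.
Total = 9×10 + 15×50 + 2×10 + 20×15 + 21×65 + 13×60 + 14×15 + 27×50 = 4865.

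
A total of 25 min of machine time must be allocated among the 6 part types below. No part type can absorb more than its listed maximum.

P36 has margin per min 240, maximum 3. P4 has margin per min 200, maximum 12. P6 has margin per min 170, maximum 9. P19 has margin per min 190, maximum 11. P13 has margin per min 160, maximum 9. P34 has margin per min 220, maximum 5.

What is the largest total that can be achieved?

Rank by margin per min: P36 240 > P34 220 > P4 200 > P19 190 > P6 170 > P13 160.
Give P36 3 to hit its cap of 3 — 22 left.
P34 takes 5 to reach its cap of 5 — 17 left.
P4: +12 to 12 (cap) — 5 left.
P19 has room for 11 but only 5 remain, so it gets 5.
Total = 240×3 + 200×12 + 190×5 + 220×5 = 5170.

5170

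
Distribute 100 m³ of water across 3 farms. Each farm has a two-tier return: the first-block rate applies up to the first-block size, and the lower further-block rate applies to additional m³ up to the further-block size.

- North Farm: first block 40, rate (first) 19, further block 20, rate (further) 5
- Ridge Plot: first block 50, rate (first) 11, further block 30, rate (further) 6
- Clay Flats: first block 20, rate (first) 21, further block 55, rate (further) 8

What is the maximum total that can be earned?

Rank every tier by rate: Clay Flats/tier1 21 > North Farm/tier1 19 > Ridge Plot/tier1 11 > Clay Flats/tier2 8 > Ridge Plot/tier2 6 > North Farm/tier2 5.
Clay Flats tier1 at 21: fill all 20 — 80 left.
North Farm tier1 at 19: fill all 40 — 40 left.
Ridge Plot/tier1: +40 of 50 at 11; pool empty.
Total = 21×20 + 19×40 + 11×40 = 1620.

1620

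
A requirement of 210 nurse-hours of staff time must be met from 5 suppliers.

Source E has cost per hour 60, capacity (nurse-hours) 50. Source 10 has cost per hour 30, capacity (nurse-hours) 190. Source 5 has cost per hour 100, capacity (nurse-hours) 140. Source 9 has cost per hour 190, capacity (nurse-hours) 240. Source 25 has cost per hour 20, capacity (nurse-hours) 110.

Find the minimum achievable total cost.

Fill from the cheapest supplier first.
Source 25 (20): use full 110 ; 100 nurse-hours to go.
Take 100 from Source 10 at 30 to finish.
Source E, Source 5, Source 9: unused.
Cost = 110×20 + 100×30 = 5200.

5200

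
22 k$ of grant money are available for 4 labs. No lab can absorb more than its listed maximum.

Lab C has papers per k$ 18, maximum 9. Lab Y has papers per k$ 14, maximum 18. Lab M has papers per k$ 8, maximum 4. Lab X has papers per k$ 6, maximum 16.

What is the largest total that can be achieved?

Highest papers per k$ first: Lab C 18 > Lab Y 14 > Lab M 8 > Lab X 6.
Lab C takes 9 to reach its cap of 9 ; 13 left.
Only 13 left; Lab Y takes them to reach 13.
Total = 18×9 + 14×13 = 344.

344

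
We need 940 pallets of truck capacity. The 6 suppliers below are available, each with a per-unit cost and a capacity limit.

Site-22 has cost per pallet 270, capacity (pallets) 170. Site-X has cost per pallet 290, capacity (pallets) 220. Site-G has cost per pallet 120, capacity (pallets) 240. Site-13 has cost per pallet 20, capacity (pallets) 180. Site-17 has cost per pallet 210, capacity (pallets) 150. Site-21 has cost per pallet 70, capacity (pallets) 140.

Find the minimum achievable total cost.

Fill from the cheapest supplier first.
Take 180 from Site-13 at 20 → need 760 more.
Take 140 from Site-21 at 70 → need 620 more.
Site-G at 120: take all 240 pallets → 380 still needed.
Take 150 from Site-17 at 210 → need 230 more.
Site-22 at 270: take all 170 pallets → 60 still needed.
Site-X (290): take the remaining 60 → done.
Cost = 180×20 + 140×70 + 240×120 + 150×210 + 170×270 + 60×290 = 137000.

137000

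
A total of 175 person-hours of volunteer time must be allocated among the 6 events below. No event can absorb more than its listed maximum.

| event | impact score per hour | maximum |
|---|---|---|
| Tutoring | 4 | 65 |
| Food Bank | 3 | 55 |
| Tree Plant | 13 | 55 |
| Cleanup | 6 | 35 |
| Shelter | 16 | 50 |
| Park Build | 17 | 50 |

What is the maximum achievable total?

2485

Rank by impact score per hour: Park Build 17 > Shelter 16 > Tree Plant 13 > Cleanup 6 > Tutoring 4 > Food Bank 3.
Park Build takes 50 to reach its cap of 50 — 125 left.
Give Shelter 50 to hit its cap of 50 — 75 left.
Tree Plant: +55 to 55 (cap) — 20 left.
Only 20 left; Cleanup takes them to reach 20.
Total = 13×55 + 6×20 + 16×50 + 17×50 = 2485.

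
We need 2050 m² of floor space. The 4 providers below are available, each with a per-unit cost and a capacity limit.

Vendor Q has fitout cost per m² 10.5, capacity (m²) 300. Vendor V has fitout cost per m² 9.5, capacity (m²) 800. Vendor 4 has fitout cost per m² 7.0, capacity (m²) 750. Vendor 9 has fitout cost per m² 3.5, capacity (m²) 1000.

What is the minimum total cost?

Cheapest first:
Vendor 9 at 3.5: take all 1000 m² — 1050 still needed.
Vendor 4 at 7.0: take all 750 m² — 300 still needed.
Vendor V (9.5): take the remaining 300 — done.
Vendor Q: unused.
Cost = 1000×3.5 + 750×7.0 + 300×9.5 = 11600.

11600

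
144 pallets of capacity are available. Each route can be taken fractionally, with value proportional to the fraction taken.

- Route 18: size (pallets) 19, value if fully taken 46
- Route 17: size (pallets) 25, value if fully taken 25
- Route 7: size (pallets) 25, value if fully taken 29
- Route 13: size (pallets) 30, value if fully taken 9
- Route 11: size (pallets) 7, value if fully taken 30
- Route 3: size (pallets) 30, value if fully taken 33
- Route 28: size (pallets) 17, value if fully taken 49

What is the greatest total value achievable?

Sort by value density: Route 11 30/7≈4.29, Route 28 49/17≈2.88, Route 18 46/19≈2.42, Route 7 29/25≈1.16, Route 3 33/30≈1.1, Route 17 25/25≈1, Route 13 9/30≈0.3.
Route 11: take in full, 7 pallets for value 30 ; 137 left.
All 17 pallets of Route 28 fit (value 49) ; 120 remain.
Take all of Route 18 (19 pallets, value 46) ; 101 pallets left.
All 25 pallets of Route 7 fit (value 29) ; 76 remain.
All 30 pallets of Route 3 fit (value 33) ; 46 remain.
All 25 pallets of Route 17 fit (value 25) ; 21 remain.
Fill the last 21 pallets with part of Route 13: 21/30 of it earns 6.3.
Total value = 218.3.

218.3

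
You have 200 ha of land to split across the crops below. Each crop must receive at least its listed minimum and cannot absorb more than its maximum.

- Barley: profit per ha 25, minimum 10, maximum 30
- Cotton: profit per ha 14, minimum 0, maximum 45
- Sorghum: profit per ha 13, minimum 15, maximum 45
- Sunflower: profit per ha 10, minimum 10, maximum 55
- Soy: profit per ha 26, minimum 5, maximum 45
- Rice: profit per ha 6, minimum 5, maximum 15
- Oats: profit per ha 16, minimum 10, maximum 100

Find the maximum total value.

3765

Meeting every minimum uses 10+0+15+10+5+5+10 = 55 ha, leaving 145.
Order the crops by profit per ha: Soy 26 > Barley 25 > Oats 16 > Cotton 14 > Sorghum 13 > Sunflower 10 > Rice 6.
Soy takes 40 more to reach its cap of 45 ; 105 left.
Barley takes 20 more to reach its cap of 30 ; 85 left.
Oats: +85 (room for 90) → 95. Pool exhausted.
Total = 25×30 + 13×15 + 10×10 + 26×45 + 6×5 + 16×95 = 3765.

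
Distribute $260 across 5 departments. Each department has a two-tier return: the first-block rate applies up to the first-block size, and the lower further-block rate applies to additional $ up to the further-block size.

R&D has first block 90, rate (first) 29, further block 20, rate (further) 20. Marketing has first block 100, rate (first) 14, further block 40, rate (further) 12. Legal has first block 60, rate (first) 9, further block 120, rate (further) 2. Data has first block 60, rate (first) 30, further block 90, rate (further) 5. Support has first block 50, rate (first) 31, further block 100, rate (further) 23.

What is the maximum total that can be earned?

Order all 10 blocks by rate: Support/first 31 > Data/first 30 > R&D/first 29 > Support/second 23 > R&D/second 20 > Marketing/first 14 > Marketing/second 12 > Legal/first 9 > Data/second 5 > Legal/second 2.
Support first at 31: fill all 50 — 210 left.
Fill Data first block (60 at 30) — 150 left.
Fill R&D first block (90 at 29) — 60 left.
Support second at 23: only 60 left, fill 60.
Total = 31×50 + 30×60 + 29×90 + 23×60 = 7340.

7340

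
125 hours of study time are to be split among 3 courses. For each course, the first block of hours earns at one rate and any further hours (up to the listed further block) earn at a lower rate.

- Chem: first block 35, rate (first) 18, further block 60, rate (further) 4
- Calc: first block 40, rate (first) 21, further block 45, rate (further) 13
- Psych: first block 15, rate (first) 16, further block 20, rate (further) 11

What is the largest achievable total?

2165

Order all 6 blocks by rate: Calc/T1 21 > Chem/T1 18 > Psych/T1 16 > Calc/T2 13 > Psych/T2 11 > Chem/T2 4.
Calc T1 at 21: fill all 40 ; 85 left.
Chem T1 at 18: fill all 35 ; 50 left.
Fill Psych T1 block (15 at 16) ; 35 left.
Calc/T2: +35 of 45 at 13; pool empty.
Total = 21×40 + 18×35 + 16×15 + 13×35 = 2165.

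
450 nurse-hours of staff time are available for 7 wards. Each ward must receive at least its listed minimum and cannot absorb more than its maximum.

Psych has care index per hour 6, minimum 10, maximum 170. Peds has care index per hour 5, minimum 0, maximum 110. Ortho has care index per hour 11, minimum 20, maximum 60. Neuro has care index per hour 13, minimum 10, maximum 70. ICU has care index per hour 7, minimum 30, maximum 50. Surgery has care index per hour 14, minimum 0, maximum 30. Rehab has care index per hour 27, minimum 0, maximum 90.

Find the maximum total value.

5670

Meeting every minimum uses 10+0+20+10+30+0+0 = 70 nurse-hours, leaving 380.
Order the wards by care index per hour: Rehab 27 > Surgery 14 > Neuro 13 > Ortho 11 > ICU 7 > Psych 6 > Peds 5.
Rehab takes 90 more to reach its cap of 90 ; 290 left.
Surgery: +30 to 30 (cap) ; 260 left.
Neuro: +60 to 70 (cap) ; 200 left.
Ortho: +40 to 60 (cap) ; 160 left.
Give ICU 20 more to hit its cap of 50 ; 140 left.
Only 140 left; Psych takes them to reach 150.
Total = 6×150 + 11×60 + 13×70 + 7×50 + 14×30 + 27×90 = 5670.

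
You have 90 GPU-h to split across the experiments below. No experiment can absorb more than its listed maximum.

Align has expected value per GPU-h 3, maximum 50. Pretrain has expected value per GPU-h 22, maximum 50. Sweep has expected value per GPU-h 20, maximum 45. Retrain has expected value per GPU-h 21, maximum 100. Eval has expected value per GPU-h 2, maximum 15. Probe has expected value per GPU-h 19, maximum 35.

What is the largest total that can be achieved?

Highest expected value per GPU-h first: Pretrain 22 > Retrain 21 > Sweep 20 > Probe 19 > Align 3 > Eval 2.
Pretrain takes 50 to reach its cap of 50 ; 40 left.
Retrain has room for 100 but only 40 remain, so it gets 40.
Total = 22×50 + 21×40 = 1940.

1940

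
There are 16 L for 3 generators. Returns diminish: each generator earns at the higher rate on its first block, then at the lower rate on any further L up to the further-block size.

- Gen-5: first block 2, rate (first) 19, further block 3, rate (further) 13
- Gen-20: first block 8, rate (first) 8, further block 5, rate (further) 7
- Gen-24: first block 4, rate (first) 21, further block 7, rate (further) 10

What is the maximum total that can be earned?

Order all 6 blocks by rate: Gen-24/tier1 21 > Gen-5/tier1 19 > Gen-5/tier2 13 > Gen-24/tier2 10 > Gen-20/tier1 8 > Gen-20/tier2 7.
Gen-24 tier1 at 21: fill all 4 — 12 left.
Fill Gen-5 tier1 block (2 at 19) — 10 left.
Gen-5/tier2 (13): +3 — 7 left.
Gen-24/tier2 (10): +7 — 0 left.
Total = 21×4 + 19×2 + 13×3 + 10×7 = 231.

231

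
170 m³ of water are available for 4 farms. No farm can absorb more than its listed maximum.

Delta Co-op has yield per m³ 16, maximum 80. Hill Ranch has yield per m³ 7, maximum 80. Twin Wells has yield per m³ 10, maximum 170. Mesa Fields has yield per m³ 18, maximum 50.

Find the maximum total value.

Highest yield per m³ first: Mesa Fields 18 > Delta Co-op 16 > Twin Wells 10 > Hill Ranch 7.
Mesa Fields: +50 to 50 (cap) → 120 left.
Delta Co-op takes 80 to reach its cap of 80 → 40 left.
Twin Wells has room for 170 but only 40 remain, so it gets 40.
Total = 16×80 + 10×40 + 18×50 = 2580.

2580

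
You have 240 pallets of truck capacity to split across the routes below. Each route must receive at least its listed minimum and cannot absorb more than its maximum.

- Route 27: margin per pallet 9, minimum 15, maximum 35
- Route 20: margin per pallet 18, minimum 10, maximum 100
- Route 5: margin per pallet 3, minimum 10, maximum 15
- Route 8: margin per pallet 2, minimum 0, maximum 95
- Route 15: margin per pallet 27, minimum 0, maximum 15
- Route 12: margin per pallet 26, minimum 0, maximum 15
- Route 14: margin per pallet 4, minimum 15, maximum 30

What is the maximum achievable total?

Meeting every minimum uses 15+10+10+0+0+0+15 = 50 pallets, leaving 190.
Order the routes by margin per pallet: Route 15 27 > Route 12 26 > Route 20 18 > Route 27 9 > Route 14 4 > Route 5 3 > Route 8 2.
Route 15: +15 to 15 (cap) → 175 left.
Route 12: +15 to 15 (cap) → 160 left.
Give Route 20 90 more to hit its cap of 100 → 70 left.
Give Route 27 20 more to hit its cap of 35 → 50 left.
Give Route 14 15 more to hit its cap of 30 → 35 left.
Route 5: +5 to 15 (cap) → 30 left.
Route 8 has room for 95 more but only 30 remain, so it gets 30.
Total = 9×35 + 18×100 + 3×15 + 2×30 + 27×15 + 26×15 + 4×30 = 3135.

3135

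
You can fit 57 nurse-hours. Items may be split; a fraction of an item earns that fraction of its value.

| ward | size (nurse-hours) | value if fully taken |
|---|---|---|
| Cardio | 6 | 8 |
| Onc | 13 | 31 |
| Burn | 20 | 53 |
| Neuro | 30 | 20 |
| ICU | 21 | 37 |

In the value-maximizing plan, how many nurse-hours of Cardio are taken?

3

Rank by value-to-size ratio: Burn 53/20≈2.65, Onc 31/13≈2.38, ICU 37/21≈1.76, Cardio 8/6≈1.33, Neuro 20/30≈0.667.
All 20 nurse-hours of Burn fit (value 53) → 37 remain.
Take all of Onc (13 nurse-hours, value 31) → 24 nurse-hours left.
ICU: take in full, 21 nurse-hours for value 37 → 3 left.
Fill the last 3 nurse-hours with part of Cardio: 3/6 of it earns 4.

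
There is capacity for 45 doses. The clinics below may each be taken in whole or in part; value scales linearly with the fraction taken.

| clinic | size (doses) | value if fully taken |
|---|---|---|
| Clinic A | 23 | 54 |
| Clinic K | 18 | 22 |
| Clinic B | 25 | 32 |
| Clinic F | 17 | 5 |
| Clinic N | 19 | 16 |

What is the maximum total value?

Best value per unit of size first: Clinic A 54/23≈2.35, Clinic B 32/25≈1.28, Clinic K 22/18≈1.22, Clinic N 16/19≈0.842, Clinic F 5/17≈0.294.
Take all of Clinic A (23 doses, value 54) → 22 doses left.
22 doses left: a 22/25 share of Clinic B gives 32×22/25 = 28.16.
Total value = 82.16.

82.16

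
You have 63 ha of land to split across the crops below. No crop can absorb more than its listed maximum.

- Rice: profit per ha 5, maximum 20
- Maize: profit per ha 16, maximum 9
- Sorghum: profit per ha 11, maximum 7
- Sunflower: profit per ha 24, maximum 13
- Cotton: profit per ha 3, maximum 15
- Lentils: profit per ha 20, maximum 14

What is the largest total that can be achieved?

913

Order the crops by profit per ha: Sunflower 24 > Lentils 20 > Maize 16 > Sorghum 11 > Rice 5 > Cotton 3.
Sunflower: +13 to 13 (cap) → 50 left.
Lentils: +14 to 14 (cap) → 36 left.
Maize takes 9 to reach its cap of 9 → 27 left.
Sorghum: +7 to 7 (cap) → 20 left.
Give Rice 20 to hit its cap of 20 → 0 left.
Total = 5×20 + 16×9 + 11×7 + 24×13 + 20×14 = 913.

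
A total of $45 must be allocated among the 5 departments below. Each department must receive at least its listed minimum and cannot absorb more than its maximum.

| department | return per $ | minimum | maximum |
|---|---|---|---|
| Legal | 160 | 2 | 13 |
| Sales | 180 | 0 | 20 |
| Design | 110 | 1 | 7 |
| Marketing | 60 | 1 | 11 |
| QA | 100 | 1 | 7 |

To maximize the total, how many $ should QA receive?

4

Meeting every minimum uses 2+0+1+1+1 = 5 $, leaving 40.
Rank by return per $: Sales 180 > Legal 160 > Design 110 > QA 100 > Marketing 60.
Sales: +20 to 20 (cap) — 20 left.
Legal takes 11 more to reach its cap of 13 — 9 left.
Design: +6 to 7 (cap) — 3 left.
QA: +3 (room for 6) → 4. Pool exhausted.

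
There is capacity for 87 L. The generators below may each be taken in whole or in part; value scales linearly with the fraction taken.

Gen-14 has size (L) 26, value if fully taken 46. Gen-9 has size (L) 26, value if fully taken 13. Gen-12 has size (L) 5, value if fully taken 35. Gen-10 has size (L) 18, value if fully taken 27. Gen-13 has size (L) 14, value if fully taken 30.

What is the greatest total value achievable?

150

Best value per unit of size first: Gen-12 35/5≈7, Gen-13 30/14≈2.14, Gen-14 46/26≈1.77, Gen-10 27/18≈1.5, Gen-9 13/26≈0.5.
Gen-12: take in full, 5 L for value 35 — 82 left.
Take all of Gen-13 (14 L, value 30) — 68 L left.
All 26 L of Gen-14 fit (value 46) — 42 remain.
All 18 L of Gen-10 fit (value 27) — 24 remain.
Only 24 L remain; take 24/26 of Gen-9 for value 13×24/26 = 12.
Total value = 150.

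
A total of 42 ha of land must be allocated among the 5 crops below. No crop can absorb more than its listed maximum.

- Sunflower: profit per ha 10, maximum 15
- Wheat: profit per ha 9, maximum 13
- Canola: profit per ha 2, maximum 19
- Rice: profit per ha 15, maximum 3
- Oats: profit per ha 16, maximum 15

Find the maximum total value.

Order the crops by profit per ha: Oats 16 > Rice 15 > Sunflower 10 > Wheat 9 > Canola 2.
Oats takes 15 to reach its cap of 15 → 27 left.
Give Rice 3 to hit its cap of 3 → 24 left.
Sunflower takes 15 to reach its cap of 15 → 9 left.
Wheat has room for 13 but only 9 remain, so it gets 9.
Total = 10×15 + 9×9 + 15×3 + 16×15 = 516.

516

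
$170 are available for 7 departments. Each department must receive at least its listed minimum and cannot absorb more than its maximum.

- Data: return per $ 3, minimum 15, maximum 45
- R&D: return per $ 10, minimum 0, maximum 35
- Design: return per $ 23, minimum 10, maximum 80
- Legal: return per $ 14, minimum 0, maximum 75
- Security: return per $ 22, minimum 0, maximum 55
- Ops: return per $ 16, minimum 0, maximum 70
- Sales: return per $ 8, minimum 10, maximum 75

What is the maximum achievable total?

Meeting every minimum uses 15+0+10+0+0+0+10 = 35 $, leaving 135.
Rank by return per $: Design 23 > Security 22 > Ops 16 > Legal 14 > R&D 10 > Sales 8 > Data 3.
Give Design 70 more to hit its cap of 80 ; 65 left.
Security takes 55 more to reach its cap of 55 ; 10 left.
Only 10 left; Ops takes them to reach 10.
Total = 3×15 + 23×80 + 22×55 + 16×10 + 8×10 = 3335.

3335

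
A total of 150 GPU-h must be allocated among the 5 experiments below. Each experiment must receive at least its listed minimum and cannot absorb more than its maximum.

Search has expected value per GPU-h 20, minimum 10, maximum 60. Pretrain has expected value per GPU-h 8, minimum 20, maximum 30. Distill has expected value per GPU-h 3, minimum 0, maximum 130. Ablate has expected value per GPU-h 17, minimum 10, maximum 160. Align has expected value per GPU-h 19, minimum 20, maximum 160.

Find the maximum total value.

Meeting every minimum uses 10+20+0+10+20 = 60 GPU-h, leaving 90.
Order the experiments by expected value per GPU-h: Search 20 > Align 19 > Ablate 17 > Pretrain 8 > Distill 3.
Give Search 50 more to hit its cap of 60 ; 40 left.
Only 40 left; Align takes them to reach 60.
Total = 20×60 + 8×20 + 17×10 + 19×60 = 2670.

2670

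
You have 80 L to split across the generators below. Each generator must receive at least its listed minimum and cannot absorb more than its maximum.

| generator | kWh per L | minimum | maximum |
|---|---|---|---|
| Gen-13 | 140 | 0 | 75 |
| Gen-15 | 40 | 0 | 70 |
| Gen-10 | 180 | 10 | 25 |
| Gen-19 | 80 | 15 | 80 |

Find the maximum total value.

Meeting every minimum uses 0+0+10+15 = 25 L, leaving 55.
Order the generators by kWh per L: Gen-10 180 > Gen-13 140 > Gen-19 80 > Gen-15 40.
Give Gen-10 15 more to hit its cap of 25 → 40 left.
Gen-13 has room for 75 more but only 40 remain, so it gets 40.
Total = 140×40 + 180×25 + 80×15 = 11300.

11300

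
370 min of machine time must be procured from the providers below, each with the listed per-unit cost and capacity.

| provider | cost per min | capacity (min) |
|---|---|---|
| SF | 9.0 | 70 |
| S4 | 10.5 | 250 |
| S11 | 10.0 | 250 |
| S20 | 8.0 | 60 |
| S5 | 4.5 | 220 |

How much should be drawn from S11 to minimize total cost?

Cheapest first:
S5 (4.5): use full 220 — 150 min to go.
S20 (8.0): use full 60 — 90 min to go.
SF at 9.0: take all 70 min — 20 still needed.
S11 at 10.0: take 20 of its 250 — requirement met.
S4: unused.

20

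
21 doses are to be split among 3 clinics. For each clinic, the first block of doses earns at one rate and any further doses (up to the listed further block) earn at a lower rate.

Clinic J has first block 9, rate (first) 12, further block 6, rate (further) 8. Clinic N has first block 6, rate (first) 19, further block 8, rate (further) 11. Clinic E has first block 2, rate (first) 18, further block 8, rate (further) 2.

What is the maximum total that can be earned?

302

Treat each block as its own option and order by rate: Clinic N/first 19 > Clinic E/first 18 > Clinic J/first 12 > Clinic N/second 11 > Clinic J/second 8 > Clinic E/second 2.
Clinic N first at 19: fill all 6 → 15 left.
Clinic E first at 18: fill all 2 → 13 left.
Fill Clinic J first block (9 at 12) → 4 left.
Clinic N second at 11: only 4 left, fill 4.
Total = 19×6 + 18×2 + 12×9 + 11×4 = 302.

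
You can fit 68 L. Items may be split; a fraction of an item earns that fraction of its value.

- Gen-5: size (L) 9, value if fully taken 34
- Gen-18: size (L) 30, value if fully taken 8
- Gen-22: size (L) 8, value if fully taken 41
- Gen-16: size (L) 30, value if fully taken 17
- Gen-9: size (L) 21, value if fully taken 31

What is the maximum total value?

123

Best value per unit of size first: Gen-22 41/8≈5.12, Gen-5 34/9≈3.78, Gen-9 31/21≈1.48, Gen-16 17/30≈0.567, Gen-18 8/30≈0.267.
All 8 L of Gen-22 fit (value 41) → 60 remain.
Gen-5: take in full, 9 L for value 34 → 51 left.
All 21 L of Gen-9 fit (value 31) → 30 remain.
Gen-16: take in full, 30 L for value 17 → 0 left.
Total value = 123.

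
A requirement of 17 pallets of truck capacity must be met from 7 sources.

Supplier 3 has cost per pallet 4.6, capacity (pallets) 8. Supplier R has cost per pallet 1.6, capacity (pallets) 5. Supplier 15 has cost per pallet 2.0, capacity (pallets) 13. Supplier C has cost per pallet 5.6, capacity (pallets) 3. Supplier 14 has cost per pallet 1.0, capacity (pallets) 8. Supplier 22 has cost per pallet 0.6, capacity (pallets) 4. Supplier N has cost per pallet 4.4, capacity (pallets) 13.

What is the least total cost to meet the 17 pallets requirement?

Use sources in increasing cost order.
Supplier 22 (0.6): use full 4 — 13 pallets to go.
Supplier 14 (1.0): use full 8 — 5 pallets to go.
Supplier R at 1.6: take all 5 pallets — 0 still needed.
Supplier 15, Supplier N, Supplier 3, Supplier C: unused.
Cost = 4×0.6 + 8×1.0 + 5×1.6 = 18.4.

18.4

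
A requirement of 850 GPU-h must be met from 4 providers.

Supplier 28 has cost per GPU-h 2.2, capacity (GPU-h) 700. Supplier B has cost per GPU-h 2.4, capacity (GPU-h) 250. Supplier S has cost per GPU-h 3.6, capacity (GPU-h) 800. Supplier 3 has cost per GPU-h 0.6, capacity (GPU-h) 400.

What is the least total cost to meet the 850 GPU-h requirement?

1230

Use providers in increasing cost order.
Take 400 from Supplier 3 at 0.6 ; need 450 more.
Take 450 from Supplier 28 at 2.2 to finish.
Supplier B, Supplier S: unused.
Cost = 400×0.6 + 450×2.2 = 1230.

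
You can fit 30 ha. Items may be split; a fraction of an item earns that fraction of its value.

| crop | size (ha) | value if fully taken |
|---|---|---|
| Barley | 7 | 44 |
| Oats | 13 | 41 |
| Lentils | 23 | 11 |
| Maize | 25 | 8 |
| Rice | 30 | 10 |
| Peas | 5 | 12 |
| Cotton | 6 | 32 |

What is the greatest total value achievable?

126.6

Best value per unit of size first: Barley 44/7≈6.29, Cotton 32/6≈5.33, Oats 41/13≈3.15, Peas 12/5≈2.4, Lentils 11/23≈0.478, Rice 10/30≈0.333, Maize 8/25≈0.32.
Barley: take in full, 7 ha for value 44 — 23 left.
All 6 ha of Cotton fit (value 32) — 17 remain.
Oats: take in full, 13 ha for value 41 — 4 left.
Only 4 ha remain; take 4/5 of Peas for value 12×4/5 = 9.6.
Total value = 126.6.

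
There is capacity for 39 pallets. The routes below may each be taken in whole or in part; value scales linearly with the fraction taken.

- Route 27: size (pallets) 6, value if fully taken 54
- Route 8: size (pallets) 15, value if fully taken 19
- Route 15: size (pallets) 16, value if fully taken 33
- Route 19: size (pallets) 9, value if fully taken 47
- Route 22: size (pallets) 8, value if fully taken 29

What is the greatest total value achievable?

163

Rank by value-to-size ratio: Route 27 54/6≈9, Route 19 47/9≈5.22, Route 22 29/8≈3.62, Route 15 33/16≈2.06, Route 8 19/15≈1.27.
Take all of Route 27 (6 pallets, value 54) ; 33 pallets left.
Route 19: take in full, 9 pallets for value 47 ; 24 left.
Take all of Route 22 (8 pallets, value 29) ; 16 pallets left.
Route 15: take in full, 16 pallets for value 33 ; 0 left.
Total value = 163.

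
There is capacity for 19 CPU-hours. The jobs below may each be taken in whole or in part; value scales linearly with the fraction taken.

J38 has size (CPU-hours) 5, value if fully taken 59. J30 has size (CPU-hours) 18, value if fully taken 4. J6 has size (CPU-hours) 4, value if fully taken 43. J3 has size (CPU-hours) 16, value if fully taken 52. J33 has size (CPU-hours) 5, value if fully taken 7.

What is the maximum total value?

Best value per unit of size first: J38 59/5≈11.8, J6 43/4≈10.8, J3 52/16≈3.25, J33 7/5≈1.4, J30 4/18≈0.222.
J38: take in full, 5 CPU-hours for value 59 ; 14 left.
All 4 CPU-hours of J6 fit (value 43) ; 10 remain.
10 CPU-hours left: a 10/16 share of J3 gives 52×10/16 = 32.5.
Total value = 134.5.

134.5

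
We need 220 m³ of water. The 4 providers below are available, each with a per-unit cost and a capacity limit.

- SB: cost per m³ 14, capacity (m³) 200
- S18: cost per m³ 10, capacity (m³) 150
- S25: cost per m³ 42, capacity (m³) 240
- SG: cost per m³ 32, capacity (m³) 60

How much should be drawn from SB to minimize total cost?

70

Use providers in increasing cost order.
Take 150 from S18 at 10 → need 70 more.
SB at 14: take 70 of its 200 → requirement met.
SG, S25: unused.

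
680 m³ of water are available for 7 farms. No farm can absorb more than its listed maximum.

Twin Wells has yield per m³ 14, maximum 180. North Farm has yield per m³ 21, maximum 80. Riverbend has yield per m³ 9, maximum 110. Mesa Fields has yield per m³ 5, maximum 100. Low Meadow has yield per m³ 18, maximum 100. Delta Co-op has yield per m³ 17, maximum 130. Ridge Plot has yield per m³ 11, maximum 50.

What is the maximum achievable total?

9900

Rank by yield per m³: North Farm 21 > Low Meadow 18 > Delta Co-op 17 > Twin Wells 14 > Ridge Plot 11 > Riverbend 9 > Mesa Fields 5.
Give North Farm 80 to hit its cap of 80 — 600 left.
Low Meadow: +100 to 100 (cap) — 500 left.
Give Delta Co-op 130 to hit its cap of 130 — 370 left.
Twin Wells: +180 to 180 (cap) — 190 left.
Give Ridge Plot 50 to hit its cap of 50 — 140 left.
Riverbend takes 110 to reach its cap of 110 — 30 left.
Mesa Fields has room for 100 but only 30 remain, so it gets 30.
Total = 14×180 + 21×80 + 9×110 + 5×30 + 18×100 + 17×130 + 11×50 = 9900.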